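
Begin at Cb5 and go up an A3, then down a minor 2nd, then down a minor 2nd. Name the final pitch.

C##5

Up an augmented third from Cb5: E5 (5 semitones up).
A minor second down from E5 is D#5.
A minor second down from D#5 is C##5.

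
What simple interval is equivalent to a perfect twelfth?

Each octave removed subtracts seven from the number: 12 − 7 = 5.
So a perfect twelfth is an octave plus a perfect fifth. The quality is unchanged.

P5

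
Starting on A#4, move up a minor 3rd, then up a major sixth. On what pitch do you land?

A#5

Up a minor third from A#4: C#5 (3 semitones up).
Up a major sixth from C#5: A#5 (9 semitones up).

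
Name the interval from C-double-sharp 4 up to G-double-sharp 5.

perfect twelfth

C to G spans five letter names (C-D-E-F-G), plus an octave: a twelfth.
Counting semitones, C##4→G##5 is 19, which is the perfect twelfth.
(Equivalently, a compound perfect fifth: a perfect fifth plus an octave.)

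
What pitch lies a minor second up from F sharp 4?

Two letter names up from F: G.
A minor second spans 1 semitone, so from F#4 the target pitch is G4.

G 4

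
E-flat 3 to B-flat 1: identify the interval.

P11

Descending from Eb3 to Bb1 is the same interval as ascending Bb1 to Eb3.
B to E spans four letter names (B-C-D-E), plus an octave — that makes it an eleventh of some quality.
The perfect eleventh spans 17 semitones, and Bb1 to Eb3 is exactly 17 semitones — so this is a perfect eleventh.
(Equivalently, a compound perfect fourth: a perfect fourth plus an octave.)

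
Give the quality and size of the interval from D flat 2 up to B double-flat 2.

D to B spans six letter names (D-E-F-G-A-B), so the interval is some kind of sixth.
Db2 to Bbb2 is 8 semitones, a half step short of the major sixth (9), so this is minor.

m6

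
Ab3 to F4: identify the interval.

A to F spans six letter names (A-B-C-D-E-F), so the interval is some kind of sixth.
The major sixth spans 9 semitones, and Ab3 to F4 is exactly 9 semitones — so this is a major sixth.

major sixth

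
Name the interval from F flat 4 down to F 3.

diminished octave

Descending from Fb4 to F3 is the same interval as ascending F3 to Fb4.
F to F is the same letter name, plus an octave, so the interval is some kind of octave.
The perfect octave is 12 semitones; here we have 11, one semitone narrower: diminished.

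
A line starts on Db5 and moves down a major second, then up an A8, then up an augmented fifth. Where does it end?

A major second down from Db5 is Cb5.
An augmented octave up from Cb5 is C6.
An augmented fifth up from C6 is G#6.

G#6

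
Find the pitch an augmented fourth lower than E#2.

The fourth takes the letter from E down to B.
An augmented fourth spans 6 semitones, so from E#2 the target pitch is B1.

B1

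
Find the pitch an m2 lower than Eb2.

Two letter names down from E: D.
A minor second spans 1 semitone, so from Eb2 the target pitch is D2.

D2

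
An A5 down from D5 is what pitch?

The fifth takes the letter from D down to G.
Moving 8 semitones down from D5 (the size of an augmented fifth) reaches Gb4.

Gb4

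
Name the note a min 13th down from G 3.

B 1

The thirteenth's letter: G down six letter names plus an octave → B.
Moving 20 semitones down from G3 (the size of a minor thirteenth) reaches B1.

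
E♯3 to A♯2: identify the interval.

Descending from E#3 to A#2 is the same interval as ascending A#2 to E#3.
A to E spans five letter names (A-B-C-D-E): a fifth.
The perfect fifth spans 7 semitones, and A#2 to E#3 is exactly 7 semitones — so this is a perfect fifth.

P5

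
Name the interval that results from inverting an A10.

First reduce the compound augmented tenth to its simple form, an augmented third.
The rule of nine gives the new number: 9 − 3 = 6, so a third becomes a sixth.
The quality also flips — augmented becomes diminished — giving a diminished sixth.

diminished sixth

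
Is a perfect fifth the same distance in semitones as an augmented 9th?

A perfect fifth is 7 semitones but an augmented ninth is 15 semitones — different sizes.

No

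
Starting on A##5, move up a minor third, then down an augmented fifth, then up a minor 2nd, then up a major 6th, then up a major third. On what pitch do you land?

G#6

Up a minor third from A##5: C##6 (3 semitones up).
An augmented fifth down from C##6 is F#5.
A minor second up from F#5 is G5.
G5 up a major sixth → E6 (9 semitones).
Up a major third from E6: G#6 (4 semitones up).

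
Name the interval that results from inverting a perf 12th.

perfect fourth

First reduce the compound perfect twelfth to its simple form, a perfect fifth.
The rule of nine gives the new number: 9 − 5 = 4, so a fifth becomes a fourth.
The quality also flips — perfect stays perfect — giving a perfect fourth.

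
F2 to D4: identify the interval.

major 13th

F to D spans six letter names (F-G-A-B-C-D), plus an octave — that makes it a thirteenth of some quality.
The major thirteenth spans 21 semitones, and F2 to D4 is exactly 21 semitones — so this is a major thirteenth.
(Equivalently, a compound major sixth: a major sixth plus an octave.)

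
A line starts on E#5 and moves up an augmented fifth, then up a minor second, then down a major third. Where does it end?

A#5

E#5 up an augmented fifth → B##5 (8 semitones).
B##5 up a minor second → C##6 (1 semitone).
C##6 down a major third → A#5 (4 semitones).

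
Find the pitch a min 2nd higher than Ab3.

Two letter names up from A: B.
A minor second spans 1 semitone, so from Ab3 the target pitch is Bbb3.

Bbb3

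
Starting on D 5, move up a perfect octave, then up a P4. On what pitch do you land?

Up a perfect octave from D5: D6 (12 semitones up).
D6 up a perfect fourth → G6 (5 semitones).

G 6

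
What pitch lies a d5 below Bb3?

E3

Five letter names down from B: E.
A diminished fifth is 6 semitones; 6 semitones down from Bb3 gives E3.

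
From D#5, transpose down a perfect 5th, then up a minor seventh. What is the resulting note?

Down a perfect fifth from D#5: G#4 (7 semitones down).
Up a minor seventh from G#4: F#5 (10 semitones up).

F#5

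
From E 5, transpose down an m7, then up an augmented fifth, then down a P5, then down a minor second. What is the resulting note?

E double-sharp 4

E5 down a minor seventh → F#4 (10 semitones).
An augmented fifth up from F#4 is C##5.
A perfect fifth down from C##5 is F##4.
Down a minor second from F##4: E##4 (1 semitone down).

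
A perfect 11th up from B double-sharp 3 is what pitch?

E double-sharp 5

Counting four letter names plus an octave up from B lands on E.
Moving 17 semitones up from B##3 (the size of a perfect eleventh) reaches E##5.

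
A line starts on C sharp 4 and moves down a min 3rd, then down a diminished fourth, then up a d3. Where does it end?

G sharp 3

Down a minor third from C#4: A#3 (3 semitones down).
A#3 down a diminished fourth → E##3 (4 semitones).
E##3 up a diminished third → G#3 (2 semitones).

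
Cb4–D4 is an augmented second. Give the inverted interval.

The rule of nine gives the new number: 9 − 2 = 7, so a second becomes a seventh.
The quality also flips — augmented becomes diminished — giving a diminished seventh.

diminished 7th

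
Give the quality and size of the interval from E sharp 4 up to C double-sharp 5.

E to C spans six letter names (E-F-G-A-B-C): a sixth.
E#4 to C##5 is 9 semitones, matching the major sixth exactly, so the quality is major.

major sixth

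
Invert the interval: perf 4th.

The rule of nine gives the new number: 9 − 4 = 5, so a fourth becomes a fifth.
And perfect stays perfect under inversion, so we get a perfect fifth.

perfect fifth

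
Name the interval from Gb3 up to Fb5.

m14

G to F spans seven letter names (G-A-B-C-D-E-F), plus an octave, so the interval is some kind of fourteenth.
A major fourteenth would be 23 semitones, but Gb3 to Fb5 is 22 — one semitone narrower, making it a minor fourteenth.
(Equivalently, a compound minor seventh: a minor seventh plus an octave.)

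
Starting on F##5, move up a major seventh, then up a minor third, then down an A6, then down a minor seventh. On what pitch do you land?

C#5

A major seventh up from F##5 is E##6.
A minor third up from E##6 is G##6.
An augmented sixth down from G##6 is B5.
A minor seventh down from B5 is C#5.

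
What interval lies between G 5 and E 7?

M13

G to E spans six letter names (G-A-B-C-D-E), plus an octave: a thirteenth.
Counting semitones, G5→E7 is 21, which is the major thirteenth.
(Equivalently, a compound major sixth: a major sixth plus an octave.)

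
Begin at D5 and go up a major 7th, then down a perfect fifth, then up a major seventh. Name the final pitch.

D5 up a major seventh → C#6 (11 semitones).
C#6 down a perfect fifth → F#5 (7 semitones).
Up a major seventh from F#5: E#6 (11 semitones up).

E#6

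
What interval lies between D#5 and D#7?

D to D is the same letter name, plus 2 octaves: a fifteenth.
The perfect fifteenth spans 24 semitones, and D#5 to D#7 is exactly 24 semitones — so this is a perfect fifteenth.
(Equivalently, a compound perfect octave: a perfect octave plus an octave.)

P15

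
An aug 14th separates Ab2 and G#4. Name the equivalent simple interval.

Subtracting seven from the interval number removes an octave: 14 − 7 = 7.
Quality carries through unchanged, so the simple form is an augmented seventh.

A7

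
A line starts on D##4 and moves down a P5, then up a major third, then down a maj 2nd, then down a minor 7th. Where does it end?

B##2

A perfect fifth down from D##4 is G##3.
Up a major third from G##3: B##3 (4 semitones up).
Down a major second from B##3: A##3 (2 semitones down).
A##3 down a minor seventh → B##2 (10 semitones).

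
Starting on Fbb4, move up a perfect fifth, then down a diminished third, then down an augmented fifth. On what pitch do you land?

Dbb4

A perfect fifth up from Fbb4 is Cbb5.
Cbb5 down a diminished third → Ab4 (2 semitones).
Down an augmented fifth from Ab4: Dbb4 (8 semitones down).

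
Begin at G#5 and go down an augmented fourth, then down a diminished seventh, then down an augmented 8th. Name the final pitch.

E3

G#5 down an augmented fourth → D5 (6 semitones).
D5 down a diminished seventh → E#4 (9 semitones).
E#4 down an augmented octave → E3 (13 semitones).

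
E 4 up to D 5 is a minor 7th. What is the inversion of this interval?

The rule of nine gives the new number: 9 − 7 = 2, so a seventh becomes a second.
And minor becomes major under inversion, so we get a major second.

major 2nd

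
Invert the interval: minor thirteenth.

First reduce the compound minor thirteenth to its simple form, a minor sixth.
The rule of nine gives the new number: 9 − 6 = 3, so a sixth becomes a third.
The quality also flips — minor becomes major — giving a major third.

major 3rd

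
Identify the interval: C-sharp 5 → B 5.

minor seventh

C to B spans seven letter names (C-D-E-F-G-A-B), so the interval is some kind of seventh.
C#5 to B5 is 10 semitones, a half step short of the major seventh (11), so this is minor.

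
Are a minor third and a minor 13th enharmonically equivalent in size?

No

A minor third spans 3 semitones; a minor thirteenth spans 20 semitones. They differ by 17.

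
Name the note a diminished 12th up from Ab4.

The twelfth's letter: A up five letter names plus an octave → E.
Moving 18 semitones up from Ab4 (the size of a diminished twelfth) reaches Ebb6.

Ebb6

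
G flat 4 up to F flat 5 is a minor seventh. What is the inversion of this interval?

Inverted interval numbers add to nine, so a seventh pairs with a second (7 + 2 = 9).
And minor becomes major under inversion, so we get a major second.

major second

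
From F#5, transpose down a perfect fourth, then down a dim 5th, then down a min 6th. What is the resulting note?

A##3

Down a perfect fourth from F#5: C#5 (5 semitones down).
Down a diminished fifth from C#5: F##4 (6 semitones down).
A minor sixth down from F##4 is A##3.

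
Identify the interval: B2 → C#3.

major 2nd

B to C spans two letter names (B-C) — that makes it a second of some quality.
Counting semitones, B2→C#3 is 2, which is the major second.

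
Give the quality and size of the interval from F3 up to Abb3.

diminished 3rd

F to A spans three letter names (F-G-A), so the interval is some kind of third.
The major third is 4 semitones; here we have 2, two semitones narrower: diminished.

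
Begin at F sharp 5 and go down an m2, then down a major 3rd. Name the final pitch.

C sharp 5

A minor second down from F#5 is E#5.
E#5 down a major third → C#5 (4 semitones).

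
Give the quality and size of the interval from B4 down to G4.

major third

Descending from B4 to G4 is the same interval as ascending G4 to B4.
G to B spans three letter names (G-A-B) — that makes it a third of some quality.
Counting semitones, G4→B4 is 4, which is the major third.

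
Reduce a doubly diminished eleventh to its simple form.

Subtracting seven from the interval number removes an octave: 11 − 7 = 4.
That makes a doubly diminished eleventh a compound doubly diminished fourth — an octave plus a doubly diminished fourth.

doubly diminished 4th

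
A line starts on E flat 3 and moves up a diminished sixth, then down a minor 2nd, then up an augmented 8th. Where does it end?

A diminished sixth up from Eb3 is Cbb4.
Cbb4 down a minor second → Bbb3 (1 semitone).
Bbb3 up an augmented octave → Bb4 (13 semitones).

B flat 4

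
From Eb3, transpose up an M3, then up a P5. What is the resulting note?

D4

Up a major third from Eb3: G3 (4 semitones up).
A perfect fifth up from G3 is D4.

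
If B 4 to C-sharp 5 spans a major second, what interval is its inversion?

The rule of nine gives the new number: 9 − 2 = 7, so a second becomes a seventh.
The quality also flips — major becomes minor — giving a minor seventh.

m7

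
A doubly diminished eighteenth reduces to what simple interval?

Each octave removed subtracts seven from the number: 18 − 14 = 4.
Quality carries through unchanged, so the simple form is a doubly diminished fourth.

doubly diminished fourth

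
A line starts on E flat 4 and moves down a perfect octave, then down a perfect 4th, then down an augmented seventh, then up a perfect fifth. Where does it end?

Eb4 down a perfect octave → Eb3 (12 semitones).
Down a perfect fourth from Eb3: Bb2 (5 semitones down).
An augmented seventh down from Bb2 is Cbb2.
A perfect fifth up from Cbb2 is Gbb2.

G double-flat 2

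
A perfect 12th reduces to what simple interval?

Each octave removed subtracts seven from the number: 12 − 7 = 5.
So a perfect twelfth is an octave plus a perfect fifth. The quality is unchanged.

perfect fifth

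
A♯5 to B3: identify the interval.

M14

Descending from A#5 to B3 is the same interval as ascending B3 to A#5.
B to A spans seven letter names (B-C-D-E-F-G-A), plus an octave — that makes it a fourteenth of some quality.
The major fourteenth spans 23 semitones, and B3 to A#5 is exactly 23 semitones — so this is a major fourteenth.
(Equivalently, a compound major seventh: a major seventh plus an octave.)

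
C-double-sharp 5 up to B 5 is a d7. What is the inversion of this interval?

The rule of nine gives the new number: 9 − 7 = 2, so a seventh becomes a second.
And diminished becomes augmented under inversion, so we get an augmented second.

A2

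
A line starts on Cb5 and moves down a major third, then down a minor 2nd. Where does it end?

Gb4

A major third down from Cb5 is Abb4.
Down a minor second from Abb4: Gb4 (1 semitone down).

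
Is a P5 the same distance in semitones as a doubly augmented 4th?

Yes

A perfect fifth = 7 semitones = a doubly augmented fourth; enharmonically equal.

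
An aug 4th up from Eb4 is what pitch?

Counting four letter names up from E lands on A.
Moving 6 semitones up from Eb4 (the size of an augmented fourth) reaches A4.

A4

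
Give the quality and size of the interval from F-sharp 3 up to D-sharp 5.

major thirteenth

F to D spans six letter names (F-G-A-B-C-D), plus an octave, so the interval is some kind of thirteenth.
Counting semitones, F#3→D#5 is 21, which is the major thirteenth.
(Equivalently, a compound major sixth: a major sixth plus an octave.)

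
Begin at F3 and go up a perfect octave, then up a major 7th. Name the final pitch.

E5

Up a perfect octave from F3: F4 (12 semitones up).
F4 up a major seventh → E5 (11 semitones).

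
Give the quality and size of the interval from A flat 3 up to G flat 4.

minor seventh

A to G spans seven letter names (A-B-C-D-E-F-G): a seventh.
At 10 semitones, Ab3→Gb4 falls one short of a major seventh: minor.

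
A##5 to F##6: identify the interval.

A to F spans six letter names (A-B-C-D-E-F), so the interval is some kind of sixth.
A##5 to F##6 is 8 semitones, a half step short of the major sixth (9), so this is minor.

m6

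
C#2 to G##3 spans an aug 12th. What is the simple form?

augmented fifth

Each octave removed subtracts seven from the number: 12 − 7 = 5.
So an augmented twelfth is an octave plus an augmented fifth. The quality is unchanged.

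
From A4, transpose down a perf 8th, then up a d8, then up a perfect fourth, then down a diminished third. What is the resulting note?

A4 down a perfect octave → A3 (12 semitones).
A diminished octave up from A3 is Ab4.
A perfect fourth up from Ab4 is Db5.
A diminished third down from Db5 is B4.

B4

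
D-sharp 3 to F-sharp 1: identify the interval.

M13

Descending from D#3 to F#1 is the same interval as ascending F#1 to D#3.
F to D spans six letter names (F-G-A-B-C-D), plus an octave: a thirteenth.
F#1 to D#3 is 21 semitones, matching the major thirteenth exactly, so the quality is major.
(Equivalently, a compound major sixth: a major sixth plus an octave.)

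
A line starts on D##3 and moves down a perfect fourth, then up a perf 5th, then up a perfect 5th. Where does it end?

D##3 down a perfect fourth → A##2 (5 semitones).
A##2 up a perfect fifth → E##3 (7 semitones).
E##3 up a perfect fifth → B##3 (7 semitones).

B##3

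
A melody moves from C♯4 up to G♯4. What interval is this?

C to G spans five letter names (C-D-E-F-G), so the interval is some kind of fifth.
The perfect fifth spans 7 semitones, and C#4 to G#4 is exactly 7 semitones — so this is a perfect fifth.

perfect fifth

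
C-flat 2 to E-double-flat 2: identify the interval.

m3

C to E spans three letter names (C-D-E), so the interval is some kind of third.
Cb2 to Ebb2 is 3 semitones, a half step short of the major third (4), so this is minor.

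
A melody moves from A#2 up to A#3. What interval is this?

perfect octave

A to A is the same letter name, plus an octave, so the interval is some kind of octave.
Counting semitones, A#2→A#3 is 12, which is the perfect octave.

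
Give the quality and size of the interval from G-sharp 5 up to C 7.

diminished eleventh

G to C spans four letter names (G-A-B-C), plus an octave: an eleventh.
The perfect eleventh is 17 semitones; here we have 16, one semitone narrower: diminished.
(Equivalently, a compound diminished fourth: a diminished fourth plus an octave.)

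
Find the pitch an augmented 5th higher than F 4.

Counting five letter names up from F lands on C.
Moving 8 semitones up from F4 (the size of an augmented fifth) reaches C#5.

C sharp 5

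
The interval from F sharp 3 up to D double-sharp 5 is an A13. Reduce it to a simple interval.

Each octave removed subtracts seven from the number: 13 − 7 = 6.
So an augmented thirteenth is an octave plus an augmented sixth. The quality is unchanged.

augmented 6th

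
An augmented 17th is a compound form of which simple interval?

Subtracting seven from the interval number removes an octave: 17 − 14 = 3.
Quality carries through unchanged, so the simple form is an augmented third.

A3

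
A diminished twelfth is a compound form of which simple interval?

Take out an octave (7 from the number): 12 − 7 = 5.
So a diminished twelfth is an octave plus a diminished fifth. The quality is unchanged.

diminished 5th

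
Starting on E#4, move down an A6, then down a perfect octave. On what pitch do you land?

G2

An augmented sixth down from E#4 is G3.
A perfect octave down from G3 is G2.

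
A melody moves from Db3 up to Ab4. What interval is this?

D to A spans five letter names (D-E-F-G-A), plus an octave — that makes it a twelfth of some quality.
The perfect twelfth spans 19 semitones, and Db3 to Ab4 is exactly 19 semitones — so this is a perfect twelfth.
(Equivalently, a compound perfect fifth: a perfect fifth plus an octave.)

perfect twelfth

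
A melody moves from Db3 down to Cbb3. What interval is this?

Descending from Db3 to Cbb3 is the same interval as ascending Cbb3 to Db3.
C to D spans two letter names (C-D): a second.
A major second would be 2 semitones; Cbb3 to Db3 is 3, one semitone wider, so the interval is augmented.

A2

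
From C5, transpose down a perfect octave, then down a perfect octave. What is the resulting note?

C5 down a perfect octave → C4 (12 semitones).
Down a perfect octave from C4: C3 (12 semitones down).

C3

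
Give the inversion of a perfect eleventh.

First reduce the compound perfect eleventh to its simple form, a perfect fourth.
Interval numbers invert to sum to nine: 4 + 5 = 9, so a fourth inverts to a fifth.
And perfect stays perfect under inversion, so we get a perfect fifth.

P5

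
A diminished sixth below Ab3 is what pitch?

C#3

Six letter names down from A: C.
A diminished sixth spans 7 semitones, so from Ab3 the target pitch is C#3.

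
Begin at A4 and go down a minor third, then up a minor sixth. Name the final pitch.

A4 down a minor third → F#4 (3 semitones).
Up a minor sixth from F#4: D5 (8 semitones up).

D5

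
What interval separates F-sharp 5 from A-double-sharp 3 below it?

Descending from F#5 to A##3 is the same interval as ascending A##3 to F#5.
A to F spans six letter names (A-B-C-D-E-F), plus an octave: a thirteenth.
The major thirteenth is 21 semitones; here we have 19, two semitones narrower: diminished.
(Equivalently, a compound diminished sixth: a diminished sixth plus an octave.)

d13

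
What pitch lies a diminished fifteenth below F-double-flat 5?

F-flat 3

The letter stays F (same as the start), shifted two octaves down.
A diminished fifteenth spans 23 semitones, so from Fbb5 the target pitch is Fb3.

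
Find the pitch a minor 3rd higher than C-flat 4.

E-double-flat 4

The third takes the letter from C up to E.
Moving 3 semitones up from Cb4 (the size of a minor third) reaches Ebb4.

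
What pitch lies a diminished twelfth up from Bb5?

Five letters up from B (plus an octave) reaches F.
A diminished twelfth spans 18 semitones, so from Bb5 the target pitch is Fb7.

Fb7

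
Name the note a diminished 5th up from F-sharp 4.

Five letter names up from F: C.
A diminished fifth is 6 semitones; 6 semitones up from F#4 gives C5.

C 5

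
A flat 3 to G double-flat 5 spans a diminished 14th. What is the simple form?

Subtracting seven from the interval number removes an octave: 14 − 7 = 7.
Quality carries through unchanged, so the simple form is a diminished seventh.

diminished 7th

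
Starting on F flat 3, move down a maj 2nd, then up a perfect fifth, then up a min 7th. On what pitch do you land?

A major second down from Fb3 is Ebb3.
A perfect fifth up from Ebb3 is Bbb3.
Bbb3 up a minor seventh → Abb4 (10 semitones).

A double-flat 4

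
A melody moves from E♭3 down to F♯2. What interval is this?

diminished seventh

Descending from Eb3 to F#2 is the same interval as ascending F#2 to Eb3.
F to E spans seven letter names (F-G-A-B-C-D-E): a seventh.
A major seventh would be 11 semitones; F#2 to Eb3 is 9, two semitones narrower, so the interval is diminished.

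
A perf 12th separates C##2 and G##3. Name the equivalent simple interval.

Each octave removed subtracts seven from the number: 12 − 7 = 5.
Quality carries through unchanged, so the simple form is a perfect fifth.

P5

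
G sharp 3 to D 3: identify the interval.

Descending from G#3 to D3 is the same interval as ascending D3 to G#3.
D to G spans four letter names (D-E-F-G) — that makes it a fourth of some quality.
D3 to G#3 spans 6 semitones — one semitone wider than the perfect fourth (5) — giving an augmented fourth.

augmented fourth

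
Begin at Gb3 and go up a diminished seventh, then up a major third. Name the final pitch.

Abb4

Gb3 up a diminished seventh → Fbb4 (9 semitones).
Up a major third from Fbb4: Abb4 (4 semitones up).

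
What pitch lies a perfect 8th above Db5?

Db6

For an octave the letter name doesn't change: still D, an octave up.
A perfect octave spans 12 semitones, so from Db5 the target pitch is Db6.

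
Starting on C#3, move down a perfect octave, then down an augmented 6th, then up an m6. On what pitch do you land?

A perfect octave down from C#3 is C#2.
C#2 down an augmented sixth → Eb1 (10 semitones).
Eb1 up a minor sixth → Cb2 (8 semitones).

Cb2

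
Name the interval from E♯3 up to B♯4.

perfect 12th

E to B spans five letter names (E-F-G-A-B), plus an octave, so the interval is some kind of twelfth.
E#3 to B#4 is 19 semitones, matching the perfect twelfth exactly, so the quality is perfect.
(Equivalently, a compound perfect fifth: a perfect fifth plus an octave.)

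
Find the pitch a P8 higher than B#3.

B#4

The letter stays B (same as the start), shifted an octave up.
A perfect octave spans 12 semitones, so from B#3 the target pitch is B#4.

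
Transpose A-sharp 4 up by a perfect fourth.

D-sharp 5

The fourth takes the letter from A up to D.
Moving 5 semitones up from A#4 (the size of a perfect fourth) reaches D#5.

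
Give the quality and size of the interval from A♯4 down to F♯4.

Descending from A#4 to F#4 is the same interval as ascending F#4 to A#4.
F to A spans three letter names (F-G-A), so the interval is some kind of third.
The major third spans 4 semitones, and F#4 to A#4 is exactly 4 semitones — so this is a major third.

major third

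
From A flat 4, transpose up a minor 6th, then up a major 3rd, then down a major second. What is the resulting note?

A minor sixth up from Ab4 is Fb5.
Up a major third from Fb5: Ab5 (4 semitones up).
Down a major second from Ab5: Gb5 (2 semitones down).

G flat 5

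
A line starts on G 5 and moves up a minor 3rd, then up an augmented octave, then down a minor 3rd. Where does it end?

G5 up a minor third → Bb5 (3 semitones).
Up an augmented octave from Bb5: B6 (13 semitones up).
Down a minor third from B6: G#6 (3 semitones down).

G sharp 6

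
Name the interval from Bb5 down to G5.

m3

Descending from Bb5 to G5 is the same interval as ascending G5 to Bb5.
G to B spans three letter names (G-A-B) — that makes it a third of some quality.
G5 to Bb5 is 3 semitones, a half step short of the major third (4), so this is minor.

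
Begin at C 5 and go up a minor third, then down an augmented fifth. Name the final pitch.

Up a minor third from C5: Eb5 (3 semitones up).
Eb5 down an augmented fifth → Abb4 (8 semitones).

A double-flat 4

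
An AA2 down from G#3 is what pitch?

Fb3

Two letter names down from G: F.
Moving 4 semitones down from G#3 (the size of a doubly augmented second) reaches Fb3.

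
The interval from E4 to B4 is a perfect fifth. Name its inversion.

perfect fourth

The rule of nine gives the new number: 9 − 5 = 4, so a fifth becomes a fourth.
And perfect stays perfect under inversion, so we get a perfect fourth.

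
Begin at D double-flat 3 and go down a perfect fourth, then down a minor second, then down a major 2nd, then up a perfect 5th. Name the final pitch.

C flat 3

A perfect fourth down from Dbb3 is Abb2.
Abb2 down a minor second → Gb2 (1 semitone).
A major second down from Gb2 is Fb2.
Fb2 up a perfect fifth → Cb3 (7 semitones).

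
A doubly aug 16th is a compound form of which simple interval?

AA2

Take out 2 octaves (14 from the number): 16 − 14 = 2.
So a doubly augmented sixteenth is 2 octaves plus a doubly augmented second. The quality is unchanged.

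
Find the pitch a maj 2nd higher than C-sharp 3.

Counting two letter names up from C lands on D.
A major second is 2 semitones; 2 semitones up from C#3 gives D#3.

D-sharp 3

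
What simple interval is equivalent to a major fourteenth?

M7

Take out an octave (7 from the number): 14 − 7 = 7.
Quality carries through unchanged, so the simple form is a major seventh.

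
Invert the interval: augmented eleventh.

First reduce the compound augmented eleventh to its simple form, an augmented fourth.
Interval numbers invert to sum to nine: 4 + 5 = 9, so a fourth inverts to a fifth.
And augmented becomes diminished under inversion, so we get a diminished fifth.

d5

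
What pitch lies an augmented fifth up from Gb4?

The fifth takes the letter from G up to D.
An augmented fifth spans 8 semitones, so from Gb4 the target pitch is D5.

D5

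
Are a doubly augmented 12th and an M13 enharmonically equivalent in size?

A doubly augmented twelfth = 21 semitones = a major thirteenth; enharmonically equal.

Yes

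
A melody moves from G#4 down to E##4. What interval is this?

diminished third

Descending from G#4 to E##4 is the same interval as ascending E##4 to G#4.
E to G spans three letter names (E-F-G) — that makes it a third of some quality.
The major third is 4 semitones; here we have 2, two semitones narrower: diminished.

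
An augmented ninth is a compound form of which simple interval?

Subtracting seven from the interval number removes an octave: 9 − 7 = 2.
That makes an augmented ninth a compound augmented second — an octave plus an augmented second.

A2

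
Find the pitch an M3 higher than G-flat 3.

B-flat 3

The third takes the letter from G up to B.
A major third is 4 semitones; 4 semitones up from Gb3 gives Bb3.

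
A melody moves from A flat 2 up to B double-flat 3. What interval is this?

A to B spans two letter names (A-B), plus an octave, so the interval is some kind of ninth.
A major ninth would be 14 semitones, but Ab2 to Bbb3 is 13 — one semitone narrower, making it a minor ninth.
(Equivalently, a compound minor second: a minor second plus an octave.)

minor ninth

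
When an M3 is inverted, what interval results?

m6

The rule of nine gives the new number: 9 − 3 = 6, so a third becomes a sixth.
The quality also flips — major becomes minor — giving a minor sixth.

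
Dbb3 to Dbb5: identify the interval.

perfect 15th

D to D is the same letter name, plus 2 octaves, so the interval is some kind of fifteenth.
The perfect fifteenth spans 24 semitones, and Dbb3 to Dbb5 is exactly 24 semitones — so this is a perfect fifteenth.
(Equivalently, a compound perfect octave: a perfect octave plus an octave.)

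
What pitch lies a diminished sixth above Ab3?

The sixth takes the letter from A up to F.
A diminished sixth is 7 semitones; 7 semitones up from Ab3 gives Fbb4.

Fbb4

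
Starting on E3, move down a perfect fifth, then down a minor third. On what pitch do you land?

Down a perfect fifth from E3: A2 (7 semitones down).
Down a minor third from A2: F#2 (3 semitones down).

F#2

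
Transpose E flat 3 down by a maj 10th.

Counting three letter names plus an octave down from E lands on C.
Moving 16 semitones down from Eb3 (the size of a major tenth) reaches Cb2.

C flat 2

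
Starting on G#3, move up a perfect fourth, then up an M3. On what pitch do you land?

E#4

Up a perfect fourth from G#3: C#4 (5 semitones up).
A major third up from C#4 is E#4.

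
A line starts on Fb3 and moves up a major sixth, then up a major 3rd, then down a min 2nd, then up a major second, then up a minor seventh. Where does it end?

E5

Up a major sixth from Fb3: Db4 (9 semitones up).
Up a major third from Db4: F4 (4 semitones up).
F4 down a minor second → E4 (1 semitone).
A major second up from E4 is F#4.
F#4 up a minor seventh → E5 (10 semitones).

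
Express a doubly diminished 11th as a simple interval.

Subtracting seven from the interval number removes an octave: 11 − 7 = 4.
So a doubly diminished eleventh is an octave plus a doubly diminished fourth. The quality is unchanged.

dd4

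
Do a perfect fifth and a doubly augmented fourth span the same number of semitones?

Yes

A perfect fifth = 7 semitones = a doubly augmented fourth; enharmonically equal.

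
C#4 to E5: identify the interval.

C to E spans three letter names (C-D-E), plus an octave, so the interval is some kind of tenth.
A major tenth would be 16 semitones, but C#4 to E5 is 15 — one semitone narrower, making it a minor tenth.
(Equivalently, a compound minor third: a minor third plus an octave.)

minor tenth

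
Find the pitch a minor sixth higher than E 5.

C 6

The sixth takes the letter from E up to C.
A minor sixth is 8 semitones; 8 semitones up from E5 gives C6.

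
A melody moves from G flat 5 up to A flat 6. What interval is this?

major ninth

G to A spans two letter names (G-A), plus an octave, so the interval is some kind of ninth.
Gb5 to Ab6 is 14 semitones, matching the major ninth exactly, so the quality is major.
(Equivalently, a compound major second: a major second plus an octave.)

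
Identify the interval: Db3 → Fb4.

D to F spans three letter names (D-E-F), plus an octave, so the interval is some kind of tenth.
At 15 semitones, Db3→Fb4 falls one short of a major tenth: minor.
(Equivalently, a compound minor third: a minor third plus an octave.)

minor 10th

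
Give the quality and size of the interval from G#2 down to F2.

augmented second

Descending from G#2 to F2 is the same interval as ascending F2 to G#2.
F to G spans two letter names (F-G), so the interval is some kind of second.
F2 to G#2 spans 3 semitones — one semitone wider than the major second (2) — giving an augmented second.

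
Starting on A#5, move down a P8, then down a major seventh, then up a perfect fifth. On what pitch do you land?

F#4

A#5 down a perfect octave → A#4 (12 semitones).
Down a major seventh from A#4: B3 (11 semitones down).
B3 up a perfect fifth → F#4 (7 semitones).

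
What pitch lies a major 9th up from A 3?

Counting two letter names plus an octave up from A lands on B.
A major ninth is 14 semitones; 14 semitones up from A3 gives B4.

B 4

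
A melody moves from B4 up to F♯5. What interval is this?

perfect 5th

B to F spans five letter names (B-C-D-E-F) — that makes it a fifth of some quality.
The perfect fifth spans 7 semitones, and B4 to F#5 is exactly 7 semitones — so this is a perfect fifth.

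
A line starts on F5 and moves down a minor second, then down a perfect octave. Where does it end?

F5 down a minor second → E5 (1 semitone).
Down a perfect octave from E5: E4 (12 semitones down).

E4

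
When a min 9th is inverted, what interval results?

M7

First reduce the compound minor ninth to its simple form, a minor second.
Interval numbers invert to sum to nine: 2 + 7 = 9, so a second inverts to a seventh.
The quality also flips — minor becomes major — giving a major seventh.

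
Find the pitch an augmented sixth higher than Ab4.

Six letter names up from A: F.
An augmented sixth is 10 semitones; 10 semitones up from Ab4 gives F#5.

F#5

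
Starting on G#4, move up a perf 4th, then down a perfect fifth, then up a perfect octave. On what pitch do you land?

F#5

A perfect fourth up from G#4 is C#5.
C#5 down a perfect fifth → F#4 (7 semitones).
A perfect octave up from F#4 is F#5.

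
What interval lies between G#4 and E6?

G to E spans six letter names (G-A-B-C-D-E), plus an octave: a thirteenth.
G#4 to E6 is 20 semitones, a half step short of the major thirteenth (21), so this is minor.
(Equivalently, a compound minor sixth: a minor sixth plus an octave.)

minor thirteenth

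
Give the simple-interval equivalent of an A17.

Take out 2 octaves (14 from the number): 17 − 14 = 3.
Quality carries through unchanged, so the simple form is an augmented third.

augmented 3rd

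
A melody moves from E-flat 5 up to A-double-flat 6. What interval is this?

diminished eleventh

E to A spans four letter names (E-F-G-A), plus an octave, so the interval is some kind of eleventh.
Eb5 to Abb6 spans 16 semitones — one semitone narrower than the perfect eleventh (17) — giving a diminished eleventh.
(Equivalently, a compound diminished fourth: a diminished fourth plus an octave.)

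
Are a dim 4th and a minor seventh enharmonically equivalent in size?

No

4 semitones (diminished fourth) vs 10 semitones (minor seventh): not equal.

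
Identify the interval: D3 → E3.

major second

D to E spans two letter names (D-E) — that makes it a second of some quality.
The major second spans 2 semitones, and D3 to E3 is exactly 2 semitones — so this is a major second.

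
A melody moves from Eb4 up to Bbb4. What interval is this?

E to B spans five letter names (E-F-G-A-B): a fifth.
The perfect fifth is 7 semitones; here we have 6, one semitone narrower: diminished.

diminished fifth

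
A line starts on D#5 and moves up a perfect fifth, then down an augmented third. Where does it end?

Up a perfect fifth from D#5: A#5 (7 semitones up).
A#5 down an augmented third → F5 (5 semitones).

F5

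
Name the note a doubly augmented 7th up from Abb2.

G#3

Counting seven letter names up from A lands on G.
Moving 13 semitones up from Abb2 (the size of a doubly augmented seventh) reaches G#3.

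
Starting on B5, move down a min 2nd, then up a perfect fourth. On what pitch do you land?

Down a minor second from B5: A#5 (1 semitone down).
A perfect fourth up from A#5 is D#6.

D#6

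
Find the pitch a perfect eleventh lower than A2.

Counting four letter names plus an octave down from A lands on E.
A perfect eleventh is 17 semitones; 17 semitones down from A2 gives E1.

E1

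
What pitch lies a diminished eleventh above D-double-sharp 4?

G-sharp 5

Four letters up from D (plus an octave) reaches G.
Moving 16 semitones up from D##4 (the size of a diminished eleventh) reaches G#5.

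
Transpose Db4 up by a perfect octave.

Db5

For an octave the letter name doesn't change: still D, an octave up.
Moving 12 semitones up from Db4 (the size of a perfect octave) reaches Db5.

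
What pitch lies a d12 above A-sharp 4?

E 6

Counting five letter names plus an octave up from A lands on E.
A diminished twelfth spans 18 semitones, so from A#4 the target pitch is E6.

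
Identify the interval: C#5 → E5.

minor third

C to E spans three letter names (C-D-E): a third.
A major third would be 4 semitones, but C#5 to E5 is 3 — one semitone narrower, making it a minor third.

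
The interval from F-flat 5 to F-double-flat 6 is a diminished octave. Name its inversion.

The rule of nine gives the new number: 9 − 8 = 1, so an octave becomes a unison.
Quality inverts too: diminished becomes augmented. That makes the inversion an augmented unison.

A1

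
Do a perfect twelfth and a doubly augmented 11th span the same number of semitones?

Both span 19 semitones: a perfect twelfth and a doubly augmented eleventh are the same chromatic distance.

Yes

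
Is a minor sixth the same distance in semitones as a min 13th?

8 semitones (minor sixth) vs 20 semitones (minor thirteenth): not equal.

No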